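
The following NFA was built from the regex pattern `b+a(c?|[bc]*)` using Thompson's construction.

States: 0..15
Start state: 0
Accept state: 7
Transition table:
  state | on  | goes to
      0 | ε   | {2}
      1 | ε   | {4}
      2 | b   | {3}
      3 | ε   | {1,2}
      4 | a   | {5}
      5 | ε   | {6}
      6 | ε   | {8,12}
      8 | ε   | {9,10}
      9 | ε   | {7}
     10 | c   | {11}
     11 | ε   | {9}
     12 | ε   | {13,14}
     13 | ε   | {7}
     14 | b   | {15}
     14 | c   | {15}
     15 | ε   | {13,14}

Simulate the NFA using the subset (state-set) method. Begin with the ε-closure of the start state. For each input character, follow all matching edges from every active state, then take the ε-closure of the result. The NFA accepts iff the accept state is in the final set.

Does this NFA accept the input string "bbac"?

start: ε-closure({0}) = {0,2}
'b' @ 1: {1,2,3,4}
'b' @ 2: {1,2,3,4}
'a' @ 3: {5,6,7,8,9,10,12,13,14}  ✓accept
'c' @ 4: {7,9,11,13,14,15}  ✓accept
final: {7,9,11,13,14,15}; accept 7 in set

Answer: ACCEPT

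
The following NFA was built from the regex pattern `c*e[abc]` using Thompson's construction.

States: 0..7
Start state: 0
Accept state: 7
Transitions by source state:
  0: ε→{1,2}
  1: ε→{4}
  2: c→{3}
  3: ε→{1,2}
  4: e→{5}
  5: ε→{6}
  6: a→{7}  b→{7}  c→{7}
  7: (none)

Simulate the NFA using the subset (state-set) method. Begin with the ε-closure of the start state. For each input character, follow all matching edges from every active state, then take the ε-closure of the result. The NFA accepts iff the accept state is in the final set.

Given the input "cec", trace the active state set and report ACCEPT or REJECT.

initial (ε-close {0}): {0,1,2,4}
'c' @ 1: {1,2,3,4}
'e' @ 2: {5,6}
'c' @ 3: {7}  ✓accept
after full input: {7}  (accept=7 in)

Answer: ACCEPT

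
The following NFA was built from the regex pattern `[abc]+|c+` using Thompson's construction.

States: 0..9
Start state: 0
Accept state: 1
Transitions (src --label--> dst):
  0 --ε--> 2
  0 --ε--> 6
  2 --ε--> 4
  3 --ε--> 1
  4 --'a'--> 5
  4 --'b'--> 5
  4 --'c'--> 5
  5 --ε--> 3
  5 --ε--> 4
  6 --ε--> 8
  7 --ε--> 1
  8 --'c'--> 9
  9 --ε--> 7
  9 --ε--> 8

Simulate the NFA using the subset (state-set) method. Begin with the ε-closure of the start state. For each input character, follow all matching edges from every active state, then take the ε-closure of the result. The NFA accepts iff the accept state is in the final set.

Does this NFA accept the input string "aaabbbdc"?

Answer: REJECT

Steps:
S₀ = ε-closure({0}) = {0,2,4,6,8}
'a' @ 1: {1,3,4,5}  (accept∈set)
'a' @ 2: {1,3,4,5}  (accept∈set)
'a' @ 3: {1,3,4,5}  (accept∈set)
'b' @ 4: {1,3,4,5}  (accept∈set)
'b' @ 5: {1,3,4,5}  (accept∈set)
'b' @ 6: {1,3,4,5}  (accept∈set)
'd' @ 7: {}  — no active states
rest 'c' ignored (set empty)
after full input: {}  (accept=1 not in)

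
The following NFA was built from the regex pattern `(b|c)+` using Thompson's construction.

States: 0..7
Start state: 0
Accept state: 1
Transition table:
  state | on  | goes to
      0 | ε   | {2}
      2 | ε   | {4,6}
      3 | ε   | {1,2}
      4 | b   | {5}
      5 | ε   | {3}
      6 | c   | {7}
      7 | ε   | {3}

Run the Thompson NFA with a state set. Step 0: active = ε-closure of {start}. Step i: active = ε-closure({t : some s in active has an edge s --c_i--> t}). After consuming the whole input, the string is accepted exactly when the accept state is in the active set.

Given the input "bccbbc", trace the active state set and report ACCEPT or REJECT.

Answer: ACCEPT

Derivation:
start: ε-closure({0}) = {0,2,4,6}
'b' @ 1: {1,2,3,4,5,6}  ✓accept
'c' @ 2: {1,2,3,4,6,7}  ✓accept
'c' @ 3: {1,2,3,4,6,7}  ✓accept
'b' @ 4: {1,2,3,4,5,6}  ✓accept
'b' @ 5: {1,2,3,4,5,6}  ✓accept
'c' @ 6: {1,2,3,4,6,7}  ✓accept
final: {1,2,3,4,6,7}; accept 1 in set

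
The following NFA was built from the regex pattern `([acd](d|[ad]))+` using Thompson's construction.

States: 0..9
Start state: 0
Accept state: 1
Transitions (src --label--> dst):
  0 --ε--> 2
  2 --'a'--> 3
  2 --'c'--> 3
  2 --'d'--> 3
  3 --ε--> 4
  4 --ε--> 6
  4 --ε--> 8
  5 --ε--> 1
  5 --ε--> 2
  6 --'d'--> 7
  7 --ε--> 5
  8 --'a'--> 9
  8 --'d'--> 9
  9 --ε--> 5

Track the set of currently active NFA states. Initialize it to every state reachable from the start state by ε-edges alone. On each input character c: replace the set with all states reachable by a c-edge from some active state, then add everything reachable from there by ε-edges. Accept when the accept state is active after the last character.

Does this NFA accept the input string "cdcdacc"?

S₀ = ε-closure({0}) = {0,2}
'c' @ 1: {3,4,6,8}
'd' @ 2: {1,2,5,7,9}  (accept∈set)
'c' @ 3: {3,4,6,8}
'd' @ 4: {1,2,5,7,9}  (accept∈set)
'a' @ 5: {3,4,6,8}
'c' @ 6: {}  — dead — no transitions
rest 'c' ignored (set empty)
after full input: {}  (accept=1 not in)

Answer: REJECT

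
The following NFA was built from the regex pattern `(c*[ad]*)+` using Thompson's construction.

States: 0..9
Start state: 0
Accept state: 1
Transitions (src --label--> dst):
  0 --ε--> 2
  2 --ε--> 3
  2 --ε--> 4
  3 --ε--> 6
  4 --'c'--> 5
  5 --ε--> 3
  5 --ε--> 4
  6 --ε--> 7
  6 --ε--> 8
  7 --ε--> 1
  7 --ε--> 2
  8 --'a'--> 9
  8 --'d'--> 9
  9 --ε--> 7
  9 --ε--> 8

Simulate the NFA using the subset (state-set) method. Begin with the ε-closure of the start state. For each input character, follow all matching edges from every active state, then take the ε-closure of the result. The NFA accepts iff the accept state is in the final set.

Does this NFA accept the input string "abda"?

Answer: REJECT

Derivation:
initial (ε-close {0}): {0,1,2,3,4,6,7,8}
'a' @ 1: {1,2,3,4,6,7,8,9}  ✓accept
'b' @ 2: {}  — dead — no transitions
rest 'da' ignored (set empty)
end set {} — state 1 not in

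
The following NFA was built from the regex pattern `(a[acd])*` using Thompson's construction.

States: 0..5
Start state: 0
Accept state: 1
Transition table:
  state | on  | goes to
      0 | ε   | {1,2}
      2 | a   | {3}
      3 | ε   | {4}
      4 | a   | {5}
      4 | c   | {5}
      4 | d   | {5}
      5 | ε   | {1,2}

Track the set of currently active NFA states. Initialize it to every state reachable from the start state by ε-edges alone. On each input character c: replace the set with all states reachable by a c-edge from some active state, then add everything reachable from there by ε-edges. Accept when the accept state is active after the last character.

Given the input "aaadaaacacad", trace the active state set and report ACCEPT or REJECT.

Answer: ACCEPT

Steps:
S₀ = ε-closure({0}) = {0,1,2}
'a' @ 1: {3,4}
'a' @ 2: {1,2,5}  ✓accept
'a' @ 3: {3,4}
'd' @ 4: {1,2,5}  ✓accept
'a' @ 5: {3,4}
'a' @ 6: {1,2,5}  ✓accept
'a' @ 7: {3,4}
'c' @ 8: {1,2,5}  ✓accept
'a' @ 9: {3,4}
'c' @ 10: {1,2,5}  ✓accept
'a' @ 11: {3,4}
'd' @ 12: {1,2,5}  ✓accept
final: {1,2,5}; accept 1 in set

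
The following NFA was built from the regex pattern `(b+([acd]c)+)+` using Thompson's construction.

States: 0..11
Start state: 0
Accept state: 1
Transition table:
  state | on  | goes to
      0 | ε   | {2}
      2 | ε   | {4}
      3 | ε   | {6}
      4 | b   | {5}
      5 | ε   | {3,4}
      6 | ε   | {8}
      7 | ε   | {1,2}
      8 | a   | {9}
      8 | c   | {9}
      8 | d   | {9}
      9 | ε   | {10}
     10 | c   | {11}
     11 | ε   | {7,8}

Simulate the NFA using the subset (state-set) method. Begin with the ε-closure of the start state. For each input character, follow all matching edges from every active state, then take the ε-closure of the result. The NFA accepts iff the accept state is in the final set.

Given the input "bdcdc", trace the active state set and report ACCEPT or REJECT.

Answer: ACCEPT

Derivation:
start: ε-closure({0}) = {0,2,4}
'b' @ 1: {3,4,5,6,8}
'd' @ 2: {9,10}
'c' @ 3: {1,2,4,7,8,11}  (accept∈set)
'd' @ 4: {9,10}
'c' @ 5: {1,2,4,7,8,11}  (accept∈set)
end set {1,2,4,7,8,11} — state 1 in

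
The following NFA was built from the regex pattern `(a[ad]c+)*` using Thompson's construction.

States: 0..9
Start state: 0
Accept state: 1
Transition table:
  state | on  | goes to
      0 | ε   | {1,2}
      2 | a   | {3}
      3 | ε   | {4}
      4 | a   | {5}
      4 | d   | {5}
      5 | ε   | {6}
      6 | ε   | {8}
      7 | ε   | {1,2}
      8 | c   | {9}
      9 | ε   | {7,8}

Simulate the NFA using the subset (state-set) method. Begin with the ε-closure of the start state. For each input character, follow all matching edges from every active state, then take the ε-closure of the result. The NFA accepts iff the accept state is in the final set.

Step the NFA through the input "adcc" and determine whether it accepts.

Answer: ACCEPT

Steps:
start: ε-closure({0}) = {0,1,2}
'a' @ 1: {3,4}
'd' @ 2: {5,6,8}
'c' @ 3: {1,2,7,8,9}  (accept∈set)
'c' @ 4: {1,2,7,8,9}  (accept∈set)
after full input: {1,2,7,8,9}  (accept=1 in)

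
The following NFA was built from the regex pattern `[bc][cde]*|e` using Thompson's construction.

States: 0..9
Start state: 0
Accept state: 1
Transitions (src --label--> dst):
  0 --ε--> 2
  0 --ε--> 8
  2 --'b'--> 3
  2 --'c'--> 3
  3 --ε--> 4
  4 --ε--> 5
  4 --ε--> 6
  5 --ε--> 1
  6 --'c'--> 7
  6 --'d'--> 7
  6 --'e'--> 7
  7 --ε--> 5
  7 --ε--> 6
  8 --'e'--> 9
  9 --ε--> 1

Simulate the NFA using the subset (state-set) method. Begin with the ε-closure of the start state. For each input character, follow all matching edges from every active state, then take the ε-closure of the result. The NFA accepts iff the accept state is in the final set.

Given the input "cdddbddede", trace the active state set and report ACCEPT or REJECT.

Answer: REJECT

Steps:
initial (ε-close {0}): {0,2,8}
'c' @ 1: {1,3,4,5,6}  (accept∈set)
'd' @ 2: {1,5,6,7}  (accept∈set)
'd' @ 3: {1,5,6,7}  (accept∈set)
'd' @ 4: {1,5,6,7}  (accept∈set)
'b' @ 5: {}  — no active states
rest 'ddede' ignored (set empty)
after full input: {}  (accept=1 not in)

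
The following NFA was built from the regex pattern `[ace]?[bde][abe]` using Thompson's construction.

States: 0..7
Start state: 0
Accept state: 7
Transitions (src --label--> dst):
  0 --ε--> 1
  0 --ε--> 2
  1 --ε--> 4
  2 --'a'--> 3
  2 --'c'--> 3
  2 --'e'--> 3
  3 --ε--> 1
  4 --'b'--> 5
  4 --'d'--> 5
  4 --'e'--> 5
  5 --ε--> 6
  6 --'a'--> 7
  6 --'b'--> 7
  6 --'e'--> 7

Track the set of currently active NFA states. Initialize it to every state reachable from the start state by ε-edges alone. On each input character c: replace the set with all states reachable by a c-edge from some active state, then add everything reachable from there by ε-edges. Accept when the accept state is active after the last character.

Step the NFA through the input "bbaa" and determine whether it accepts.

Answer: REJECT

Trace:
S₀ = ε-closure({0}) = {0,1,2,4}
'b' @ 1: {5,6}
'b' @ 2: {7}  (accept∈set)
'a' @ 3: {}  — no active states
rest 'a' ignored (set empty)
end set {} — state 7 not in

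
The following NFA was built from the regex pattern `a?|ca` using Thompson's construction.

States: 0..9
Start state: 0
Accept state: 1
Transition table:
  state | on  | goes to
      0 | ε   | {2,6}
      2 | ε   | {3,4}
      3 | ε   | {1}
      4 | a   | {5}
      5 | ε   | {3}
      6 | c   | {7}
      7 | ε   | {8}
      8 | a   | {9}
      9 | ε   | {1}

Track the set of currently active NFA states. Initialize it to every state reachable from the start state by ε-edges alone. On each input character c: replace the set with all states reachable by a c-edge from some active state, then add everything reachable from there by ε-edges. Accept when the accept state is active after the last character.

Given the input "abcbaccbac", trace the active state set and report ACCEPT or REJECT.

Answer: REJECT

Trace:
start: ε-closure({0}) = {0,1,2,3,4,6}
'a' @ 1: {1,3,5}  [accepting]
'b' @ 2: {}  — dead — no transitions
rest 'cbaccbac' ignored (set empty)
after full input: {}  (accept=1 not in)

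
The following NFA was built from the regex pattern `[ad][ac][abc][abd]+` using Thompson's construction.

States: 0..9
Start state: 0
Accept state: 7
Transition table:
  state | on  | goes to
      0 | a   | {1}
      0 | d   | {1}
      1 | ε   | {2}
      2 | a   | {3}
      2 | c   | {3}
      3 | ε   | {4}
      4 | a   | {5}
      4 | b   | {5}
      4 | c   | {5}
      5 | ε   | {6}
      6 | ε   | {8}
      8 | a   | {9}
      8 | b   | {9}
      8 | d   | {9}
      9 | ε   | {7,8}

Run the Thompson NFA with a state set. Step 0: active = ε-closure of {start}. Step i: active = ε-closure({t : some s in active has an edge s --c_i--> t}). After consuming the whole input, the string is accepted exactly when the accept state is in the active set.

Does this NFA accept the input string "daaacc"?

Answer: REJECT

Steps:
start: ε-closure({0}) = {0}
'd' @ 1: {1,2}
'a' @ 2: {3,4}
'a' @ 3: {5,6,8}
'a' @ 4: {7,8,9}  (accept∈set)
'c' @ 5: {}  — dead — no transitions
rest 'c' ignored (set empty)
after full input: {}  (accept=7 not in)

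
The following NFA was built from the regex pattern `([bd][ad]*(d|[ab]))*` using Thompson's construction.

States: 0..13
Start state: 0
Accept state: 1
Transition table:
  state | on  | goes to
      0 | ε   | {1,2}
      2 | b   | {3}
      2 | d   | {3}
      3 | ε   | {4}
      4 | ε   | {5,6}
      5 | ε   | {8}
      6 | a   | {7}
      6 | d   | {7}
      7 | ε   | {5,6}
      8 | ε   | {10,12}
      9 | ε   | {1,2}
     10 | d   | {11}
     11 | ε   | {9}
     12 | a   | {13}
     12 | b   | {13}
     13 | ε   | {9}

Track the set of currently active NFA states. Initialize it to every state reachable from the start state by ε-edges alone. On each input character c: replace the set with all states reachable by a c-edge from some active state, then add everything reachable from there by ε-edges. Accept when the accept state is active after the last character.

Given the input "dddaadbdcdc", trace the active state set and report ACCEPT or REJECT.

Answer: REJECT

Steps:
start: ε-closure({0}) = {0,1,2}
'd' @ 1: {3,4,5,6,8,10,12}
'd' @ 2: {1,2,5,6,7,8,9,10,11,12}  [accepting]
'd' @ 3: {1,2,3,4,5,6,7,8,9,10,11,12}  [accepting]
'a' @ 4: {1,2,5,6,7,8,9,10,12,13}  [accepting]
'a' @ 5: {1,2,5,6,7,8,9,10,12,13}  [accepting]
'd' @ 6: {1,2,3,4,5,6,7,8,9,10,11,12}  [accepting]
'b' @ 7: {1,2,3,4,5,6,8,9,10,12,13}  [accepting]
'd' @ 8: {1,2,3,4,5,6,7,8,9,10,11,12}  [accepting]
'c' @ 9: {}  — state set empty
rest 'dc' ignored (set empty)
after full input: {}  (accept=1 not in)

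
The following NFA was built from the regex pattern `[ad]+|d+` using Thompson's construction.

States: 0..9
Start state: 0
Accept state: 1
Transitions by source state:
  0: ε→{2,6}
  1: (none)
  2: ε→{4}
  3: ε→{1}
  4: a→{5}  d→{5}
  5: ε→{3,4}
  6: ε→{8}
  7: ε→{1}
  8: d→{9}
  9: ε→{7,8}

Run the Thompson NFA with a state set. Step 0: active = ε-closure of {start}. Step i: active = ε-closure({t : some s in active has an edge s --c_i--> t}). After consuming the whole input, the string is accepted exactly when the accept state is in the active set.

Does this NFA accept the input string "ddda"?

S₀ = ε-closure({0}) = {0,2,4,6,8}
'd' @ 1: {1,3,4,5,7,8,9}  (accept∈set)
'd' @ 2: {1,3,4,5,7,8,9}  (accept∈set)
'd' @ 3: {1,3,4,5,7,8,9}  (accept∈set)
'a' @ 4: {1,3,4,5}  (accept∈set)
after full input: {1,3,4,5}  (accept=1 in)

Answer: ACCEPT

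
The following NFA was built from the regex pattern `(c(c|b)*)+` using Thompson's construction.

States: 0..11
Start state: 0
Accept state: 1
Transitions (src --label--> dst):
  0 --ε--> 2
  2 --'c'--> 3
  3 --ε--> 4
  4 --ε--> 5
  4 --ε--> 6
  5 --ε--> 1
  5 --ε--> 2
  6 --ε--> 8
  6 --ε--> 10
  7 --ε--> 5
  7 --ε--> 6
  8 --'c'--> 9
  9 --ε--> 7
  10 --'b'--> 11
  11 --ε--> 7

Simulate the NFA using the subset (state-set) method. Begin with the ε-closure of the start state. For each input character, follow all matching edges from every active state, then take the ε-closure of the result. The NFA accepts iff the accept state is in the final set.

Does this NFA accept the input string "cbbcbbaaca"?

Answer: REJECT

Derivation:
S₀ = ε-closure({0}) = {0,2}
'c' @ 1: {1,2,3,4,5,6,8,10}  (accept∈set)
'b' @ 2: {1,2,5,6,7,8,10,11}  (accept∈set)
'b' @ 3: {1,2,5,6,7,8,10,11}  (accept∈set)
'c' @ 4: {1,2,3,4,5,6,7,8,9,10}  (accept∈set)
'b' @ 5: {1,2,5,6,7,8,10,11}  (accept∈set)
'b' @ 6: {1,2,5,6,7,8,10,11}  (accept∈set)
'a' @ 7: {}  — state set empty
rest 'aca' ignored (set empty)
final: {}; accept 1 not in set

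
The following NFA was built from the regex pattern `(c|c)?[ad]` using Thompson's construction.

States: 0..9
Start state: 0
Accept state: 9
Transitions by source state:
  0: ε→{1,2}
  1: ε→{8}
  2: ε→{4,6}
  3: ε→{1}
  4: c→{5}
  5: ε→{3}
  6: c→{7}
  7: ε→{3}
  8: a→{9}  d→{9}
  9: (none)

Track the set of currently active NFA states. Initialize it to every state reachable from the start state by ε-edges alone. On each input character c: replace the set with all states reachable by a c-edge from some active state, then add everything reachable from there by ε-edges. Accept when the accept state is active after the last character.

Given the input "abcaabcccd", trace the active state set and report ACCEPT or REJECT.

S₀ = ε-closure({0}) = {0,1,2,4,6,8}
'a' @ 1: {9}  ✓accept
'b' @ 2: {}  — dead — no transitions
rest 'caabcccd' ignored (set empty)
final: {}; accept 9 not in set

Answer: REJECT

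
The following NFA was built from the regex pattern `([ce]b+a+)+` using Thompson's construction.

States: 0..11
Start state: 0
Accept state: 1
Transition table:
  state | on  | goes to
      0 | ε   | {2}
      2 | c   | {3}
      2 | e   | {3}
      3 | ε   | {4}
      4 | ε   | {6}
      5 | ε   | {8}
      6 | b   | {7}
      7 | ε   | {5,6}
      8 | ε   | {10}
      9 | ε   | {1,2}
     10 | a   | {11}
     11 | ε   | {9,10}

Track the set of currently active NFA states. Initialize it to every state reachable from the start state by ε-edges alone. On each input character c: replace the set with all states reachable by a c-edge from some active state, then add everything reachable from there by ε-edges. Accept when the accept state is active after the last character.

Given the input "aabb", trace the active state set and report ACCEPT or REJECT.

S₀ = ε-closure({0}) = {0,2}
'a' @ 1: {}  — no active states
rest 'abb' ignored (set empty)
final: {}; accept 1 not in set

Answer: REJECT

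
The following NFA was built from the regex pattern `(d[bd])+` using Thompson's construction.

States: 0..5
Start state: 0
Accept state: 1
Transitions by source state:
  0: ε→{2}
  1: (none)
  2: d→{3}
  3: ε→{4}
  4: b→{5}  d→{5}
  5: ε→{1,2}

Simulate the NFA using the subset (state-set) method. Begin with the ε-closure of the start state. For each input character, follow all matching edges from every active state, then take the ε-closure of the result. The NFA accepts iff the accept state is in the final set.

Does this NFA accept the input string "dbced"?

initial (ε-close {0}): {0,2}
'd' @ 1: {3,4}
'b' @ 2: {1,2,5}  ✓accept
'c' @ 3: {}  — no active states
rest 'ed' ignored (set empty)
after full input: {}  (accept=1 not in)

Answer: REJECT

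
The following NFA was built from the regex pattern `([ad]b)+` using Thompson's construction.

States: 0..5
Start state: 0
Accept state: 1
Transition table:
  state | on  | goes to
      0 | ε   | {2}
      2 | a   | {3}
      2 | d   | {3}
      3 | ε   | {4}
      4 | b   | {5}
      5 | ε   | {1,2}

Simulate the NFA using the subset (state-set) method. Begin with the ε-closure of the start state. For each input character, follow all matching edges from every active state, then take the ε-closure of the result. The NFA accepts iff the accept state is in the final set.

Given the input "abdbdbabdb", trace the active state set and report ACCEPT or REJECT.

Answer: ACCEPT

Trace:
start: ε-closure({0}) = {0,2}
'a' @ 1: {3,4}
'b' @ 2: {1,2,5}  [accepting]
'd' @ 3: {3,4}
'b' @ 4: {1,2,5}  [accepting]
'd' @ 5: {3,4}
'b' @ 6: {1,2,5}  [accepting]
'a' @ 7: {3,4}
'b' @ 8: {1,2,5}  [accepting]
'd' @ 9: {3,4}
'b' @ 10: {1,2,5}  [accepting]
final: {1,2,5}; accept 1 in set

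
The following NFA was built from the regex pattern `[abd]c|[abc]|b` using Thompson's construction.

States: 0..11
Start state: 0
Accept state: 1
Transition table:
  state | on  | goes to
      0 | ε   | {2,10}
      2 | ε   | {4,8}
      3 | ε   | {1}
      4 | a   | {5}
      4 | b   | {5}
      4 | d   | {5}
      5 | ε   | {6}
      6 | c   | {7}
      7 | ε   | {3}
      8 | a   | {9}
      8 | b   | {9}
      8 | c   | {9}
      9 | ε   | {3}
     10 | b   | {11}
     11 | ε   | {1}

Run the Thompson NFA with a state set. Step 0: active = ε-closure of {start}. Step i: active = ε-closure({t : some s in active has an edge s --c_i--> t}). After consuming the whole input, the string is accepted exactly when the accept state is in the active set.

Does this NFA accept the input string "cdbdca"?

initial (ε-close {0}): {0,2,4,8,10}
'c' @ 1: {1,3,9}  (accept∈set)
'd' @ 2: {}  — state set empty
rest 'bdca' ignored (set empty)
final: {}; accept 1 not in set

Answer: REJECT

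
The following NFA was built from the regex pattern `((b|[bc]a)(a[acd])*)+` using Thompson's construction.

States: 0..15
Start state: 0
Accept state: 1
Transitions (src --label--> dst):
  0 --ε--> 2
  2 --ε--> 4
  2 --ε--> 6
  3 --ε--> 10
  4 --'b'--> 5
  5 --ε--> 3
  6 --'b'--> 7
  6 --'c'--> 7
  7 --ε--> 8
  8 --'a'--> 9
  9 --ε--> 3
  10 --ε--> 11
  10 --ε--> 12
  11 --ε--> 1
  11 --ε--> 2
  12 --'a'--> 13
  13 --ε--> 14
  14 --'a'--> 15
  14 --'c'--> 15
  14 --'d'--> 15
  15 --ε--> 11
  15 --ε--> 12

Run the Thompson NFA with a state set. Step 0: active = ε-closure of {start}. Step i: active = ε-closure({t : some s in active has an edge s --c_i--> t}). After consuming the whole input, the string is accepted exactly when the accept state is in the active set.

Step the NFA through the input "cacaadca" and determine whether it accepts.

S₀ = ε-closure({0}) = {0,2,4,6}
'c' @ 1: {7,8}
'a' @ 2: {1,2,3,4,6,9,10,11,12}  [accepting]
'c' @ 3: {7,8}
'a' @ 4: {1,2,3,4,6,9,10,11,12}  [accepting]
'a' @ 5: {13,14}
'd' @ 6: {1,2,4,6,11,12,15}  [accepting]
'c' @ 7: {7,8}
'a' @ 8: {1,2,3,4,6,9,10,11,12}  [accepting]
end set {1,2,3,4,6,9,10,11,12} — state 1 in

Answer: ACCEPT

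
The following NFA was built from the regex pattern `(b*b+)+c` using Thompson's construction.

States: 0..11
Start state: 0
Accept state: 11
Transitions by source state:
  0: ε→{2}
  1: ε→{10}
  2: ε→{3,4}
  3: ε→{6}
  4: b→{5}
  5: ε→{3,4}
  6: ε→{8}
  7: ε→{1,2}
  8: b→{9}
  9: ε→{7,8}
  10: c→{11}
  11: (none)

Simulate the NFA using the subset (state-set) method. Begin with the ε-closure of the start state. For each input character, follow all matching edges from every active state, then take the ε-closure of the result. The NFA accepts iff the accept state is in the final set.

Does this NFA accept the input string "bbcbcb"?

S₀ = ε-closure({0}) = {0,2,3,4,6,8}
'b' @ 1: {1,2,3,4,5,6,7,8,9,10}
'b' @ 2: {1,2,3,4,5,6,7,8,9,10}
'c' @ 3: {11}  ✓accept
'b' @ 4: {}  — state set empty
rest 'cb' ignored (set empty)
final: {}; accept 11 not in set

Answer: REJECT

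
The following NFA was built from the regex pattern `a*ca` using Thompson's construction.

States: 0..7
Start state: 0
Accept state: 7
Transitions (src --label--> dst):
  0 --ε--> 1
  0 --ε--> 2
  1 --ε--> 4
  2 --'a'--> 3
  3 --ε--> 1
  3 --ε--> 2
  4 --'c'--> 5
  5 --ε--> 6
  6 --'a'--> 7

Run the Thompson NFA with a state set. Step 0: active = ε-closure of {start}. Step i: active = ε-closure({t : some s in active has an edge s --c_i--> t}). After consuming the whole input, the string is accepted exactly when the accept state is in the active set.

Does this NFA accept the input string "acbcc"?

Answer: REJECT

Trace:
initial (ε-close {0}): {0,1,2,4}
'a' @ 1: {1,2,3,4}
'c' @ 2: {5,6}
'b' @ 3: {}  — no active states
rest 'cc' ignored (set empty)
end set {} — state 7 not in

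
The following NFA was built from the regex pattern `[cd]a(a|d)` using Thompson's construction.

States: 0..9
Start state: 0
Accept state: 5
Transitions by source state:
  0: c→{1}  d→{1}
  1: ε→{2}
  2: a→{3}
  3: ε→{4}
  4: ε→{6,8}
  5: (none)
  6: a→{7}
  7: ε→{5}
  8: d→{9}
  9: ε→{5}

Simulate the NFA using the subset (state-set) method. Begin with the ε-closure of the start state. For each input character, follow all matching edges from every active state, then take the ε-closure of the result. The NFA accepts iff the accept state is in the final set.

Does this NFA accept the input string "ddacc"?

Answer: REJECT

Derivation:
initial (ε-close {0}): {0}
'd' @ 1: {1,2}
'd' @ 2: {}  — dead — no transitions
rest 'acc' ignored (set empty)
end set {} — state 5 not in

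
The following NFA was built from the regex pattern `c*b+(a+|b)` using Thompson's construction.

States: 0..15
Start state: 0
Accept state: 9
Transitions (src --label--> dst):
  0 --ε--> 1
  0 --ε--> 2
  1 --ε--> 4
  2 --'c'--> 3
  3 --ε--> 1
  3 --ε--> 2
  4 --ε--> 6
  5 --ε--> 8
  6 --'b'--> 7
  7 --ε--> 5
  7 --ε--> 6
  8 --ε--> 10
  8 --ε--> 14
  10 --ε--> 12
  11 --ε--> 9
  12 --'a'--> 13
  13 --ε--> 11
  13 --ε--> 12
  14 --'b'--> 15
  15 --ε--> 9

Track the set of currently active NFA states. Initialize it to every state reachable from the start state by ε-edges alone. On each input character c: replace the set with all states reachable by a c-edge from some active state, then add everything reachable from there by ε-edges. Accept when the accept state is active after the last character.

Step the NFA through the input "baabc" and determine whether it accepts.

initial (ε-close {0}): {0,1,2,4,6}
'b' @ 1: {5,6,7,8,10,12,14}
'a' @ 2: {9,11,12,13}  (accept∈set)
'a' @ 3: {9,11,12,13}  (accept∈set)
'b' @ 4: {}  — state set empty
rest 'c' ignored (set empty)
final: {}; accept 9 not in set

Answer: REJECT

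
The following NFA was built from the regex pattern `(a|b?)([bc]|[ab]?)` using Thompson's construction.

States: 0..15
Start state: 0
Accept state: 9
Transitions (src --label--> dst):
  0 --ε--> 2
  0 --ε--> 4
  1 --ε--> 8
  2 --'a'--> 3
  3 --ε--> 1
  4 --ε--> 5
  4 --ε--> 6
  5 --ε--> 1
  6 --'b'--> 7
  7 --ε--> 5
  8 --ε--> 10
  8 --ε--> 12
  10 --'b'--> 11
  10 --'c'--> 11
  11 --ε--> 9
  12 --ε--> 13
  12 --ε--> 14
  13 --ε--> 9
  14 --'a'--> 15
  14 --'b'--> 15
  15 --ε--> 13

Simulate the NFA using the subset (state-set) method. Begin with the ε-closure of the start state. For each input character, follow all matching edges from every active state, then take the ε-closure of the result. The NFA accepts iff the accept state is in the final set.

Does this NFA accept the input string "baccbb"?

Answer: REJECT

Trace:
start: ε-closure({0}) = {0,1,2,4,5,6,8,9,10,12,13,14}
'b' @ 1: {1,5,7,8,9,10,11,12,13,14,15}  [accepting]
'a' @ 2: {9,13,15}  [accepting]
'c' @ 3: {}  — dead — no transitions
rest 'cbb' ignored (set empty)
end set {} — state 9 not in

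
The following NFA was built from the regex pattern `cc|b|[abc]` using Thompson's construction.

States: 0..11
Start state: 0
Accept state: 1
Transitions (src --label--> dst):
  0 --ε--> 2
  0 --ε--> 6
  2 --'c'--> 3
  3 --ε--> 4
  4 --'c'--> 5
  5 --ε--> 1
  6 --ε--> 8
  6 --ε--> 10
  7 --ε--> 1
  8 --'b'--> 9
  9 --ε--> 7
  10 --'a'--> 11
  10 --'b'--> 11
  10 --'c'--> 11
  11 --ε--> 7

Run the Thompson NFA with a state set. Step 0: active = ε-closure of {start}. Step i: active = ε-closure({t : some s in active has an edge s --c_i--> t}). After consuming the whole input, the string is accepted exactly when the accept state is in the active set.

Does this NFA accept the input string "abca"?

Answer: REJECT

Derivation:
initial (ε-close {0}): {0,2,6,8,10}
'a' @ 1: {1,7,11}  [accepting]
'b' @ 2: {}  — state set empty
rest 'ca' ignored (set empty)
after full input: {}  (accept=1 not in)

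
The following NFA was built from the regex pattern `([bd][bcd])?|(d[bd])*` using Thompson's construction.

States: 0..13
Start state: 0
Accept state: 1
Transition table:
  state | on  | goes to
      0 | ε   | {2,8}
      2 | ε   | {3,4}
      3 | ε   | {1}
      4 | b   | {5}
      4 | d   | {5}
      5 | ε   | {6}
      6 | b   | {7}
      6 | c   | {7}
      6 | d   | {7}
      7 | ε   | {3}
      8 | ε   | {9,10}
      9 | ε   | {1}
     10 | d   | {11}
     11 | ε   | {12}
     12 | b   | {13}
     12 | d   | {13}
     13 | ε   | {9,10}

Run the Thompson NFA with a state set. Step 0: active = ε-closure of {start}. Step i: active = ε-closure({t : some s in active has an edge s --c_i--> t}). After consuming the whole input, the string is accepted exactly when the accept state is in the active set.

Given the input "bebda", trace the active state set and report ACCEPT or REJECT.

start: ε-closure({0}) = {0,1,2,3,4,8,9,10}
'b' @ 1: {5,6}
'e' @ 2: {}  — dead — no transitions
rest 'bda' ignored (set empty)
final: {}; accept 1 not in set

Answer: REJECT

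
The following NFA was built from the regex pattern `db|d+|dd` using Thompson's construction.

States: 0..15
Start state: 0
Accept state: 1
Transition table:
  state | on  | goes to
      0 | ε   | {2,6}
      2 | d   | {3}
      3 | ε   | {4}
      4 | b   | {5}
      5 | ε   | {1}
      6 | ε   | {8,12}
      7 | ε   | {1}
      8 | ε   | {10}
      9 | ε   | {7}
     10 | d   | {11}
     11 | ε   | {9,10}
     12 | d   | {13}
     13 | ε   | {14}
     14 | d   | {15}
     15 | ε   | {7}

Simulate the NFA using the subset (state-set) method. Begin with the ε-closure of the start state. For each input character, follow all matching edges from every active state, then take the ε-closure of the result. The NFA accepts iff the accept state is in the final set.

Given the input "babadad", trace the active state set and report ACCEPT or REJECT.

start: ε-closure({0}) = {0,2,6,8,10,12}
'b' @ 1: {}  — dead — no transitions
rest 'abadad' ignored (set empty)
end set {} — state 1 not in

Answer: REJECT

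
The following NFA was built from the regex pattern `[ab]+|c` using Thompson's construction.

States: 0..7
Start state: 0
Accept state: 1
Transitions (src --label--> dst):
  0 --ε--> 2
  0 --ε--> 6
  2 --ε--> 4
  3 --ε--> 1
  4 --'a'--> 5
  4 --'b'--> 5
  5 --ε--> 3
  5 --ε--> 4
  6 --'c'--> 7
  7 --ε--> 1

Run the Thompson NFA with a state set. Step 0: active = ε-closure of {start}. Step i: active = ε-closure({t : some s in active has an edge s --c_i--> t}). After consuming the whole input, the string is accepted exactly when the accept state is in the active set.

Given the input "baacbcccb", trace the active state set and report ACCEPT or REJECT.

Answer: REJECT

Steps:
initial (ε-close {0}): {0,2,4,6}
'b' @ 1: {1,3,4,5}  [accepting]
'a' @ 2: {1,3,4,5}  [accepting]
'a' @ 3: {1,3,4,5}  [accepting]
'c' @ 4: {}  — dead — no transitions
rest 'bcccb' ignored (set empty)
after full input: {}  (accept=1 not in)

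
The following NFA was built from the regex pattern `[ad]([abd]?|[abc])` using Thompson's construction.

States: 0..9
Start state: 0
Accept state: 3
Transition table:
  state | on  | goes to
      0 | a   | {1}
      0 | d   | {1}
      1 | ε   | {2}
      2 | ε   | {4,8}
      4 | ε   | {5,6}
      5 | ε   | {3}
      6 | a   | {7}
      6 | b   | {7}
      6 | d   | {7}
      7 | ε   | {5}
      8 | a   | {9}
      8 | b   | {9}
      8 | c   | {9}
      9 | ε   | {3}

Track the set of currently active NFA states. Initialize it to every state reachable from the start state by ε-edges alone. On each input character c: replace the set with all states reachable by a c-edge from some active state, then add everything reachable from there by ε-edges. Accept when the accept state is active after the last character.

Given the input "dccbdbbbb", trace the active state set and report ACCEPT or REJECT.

initial (ε-close {0}): {0}
'd' @ 1: {1,2,3,4,5,6,8}  [accepting]
'c' @ 2: {3,9}  [accepting]
'c' @ 3: {}  — dead — no transitions
rest 'bdbbbb' ignored (set empty)
end set {} — state 3 not in

Answer: REJECT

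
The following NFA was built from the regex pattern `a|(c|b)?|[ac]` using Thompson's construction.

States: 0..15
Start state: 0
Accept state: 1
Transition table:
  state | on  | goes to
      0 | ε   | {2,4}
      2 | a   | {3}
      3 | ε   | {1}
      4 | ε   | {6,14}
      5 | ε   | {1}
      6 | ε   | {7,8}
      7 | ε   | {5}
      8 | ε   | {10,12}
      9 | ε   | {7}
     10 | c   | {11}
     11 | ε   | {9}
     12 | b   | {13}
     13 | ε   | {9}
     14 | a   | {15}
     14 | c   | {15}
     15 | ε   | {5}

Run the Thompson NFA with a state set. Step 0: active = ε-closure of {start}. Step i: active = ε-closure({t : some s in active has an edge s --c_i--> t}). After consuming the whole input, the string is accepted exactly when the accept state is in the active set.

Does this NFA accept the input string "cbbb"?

Answer: REJECT

Steps:
start: ε-closure({0}) = {0,1,2,4,5,6,7,8,10,12,14}
'c' @ 1: {1,5,7,9,11,15}  [accepting]
'b' @ 2: {}  — state set empty
rest 'bb' ignored (set empty)
final: {}; accept 1 not in set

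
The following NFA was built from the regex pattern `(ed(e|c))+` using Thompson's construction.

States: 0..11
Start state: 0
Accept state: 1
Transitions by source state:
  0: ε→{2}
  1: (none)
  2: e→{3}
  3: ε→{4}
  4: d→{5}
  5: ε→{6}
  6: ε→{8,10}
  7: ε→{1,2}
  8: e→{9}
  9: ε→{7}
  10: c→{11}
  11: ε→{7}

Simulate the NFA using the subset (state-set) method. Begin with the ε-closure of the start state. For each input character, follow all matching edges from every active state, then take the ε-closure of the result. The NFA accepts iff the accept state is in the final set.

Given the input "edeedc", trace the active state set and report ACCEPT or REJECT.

initial (ε-close {0}): {0,2}
'e' @ 1: {3,4}
'd' @ 2: {5,6,8,10}
'e' @ 3: {1,2,7,9}  (accept∈set)
'e' @ 4: {3,4}
'd' @ 5: {5,6,8,10}
'c' @ 6: {1,2,7,11}  (accept∈set)
after full input: {1,2,7,11}  (accept=1 in)

Answer: ACCEPT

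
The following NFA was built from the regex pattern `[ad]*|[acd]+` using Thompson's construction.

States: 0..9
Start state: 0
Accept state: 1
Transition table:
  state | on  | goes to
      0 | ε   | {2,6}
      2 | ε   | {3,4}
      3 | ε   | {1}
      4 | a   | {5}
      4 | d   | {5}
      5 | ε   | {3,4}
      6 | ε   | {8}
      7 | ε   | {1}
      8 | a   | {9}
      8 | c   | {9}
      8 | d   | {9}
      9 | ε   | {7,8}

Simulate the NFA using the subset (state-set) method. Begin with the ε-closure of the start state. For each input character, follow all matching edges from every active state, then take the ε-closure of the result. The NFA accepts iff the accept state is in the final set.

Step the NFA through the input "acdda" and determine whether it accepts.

Answer: ACCEPT

Derivation:
initial (ε-close {0}): {0,1,2,3,4,6,8}
'a' @ 1: {1,3,4,5,7,8,9}  (accept∈set)
'c' @ 2: {1,7,8,9}  (accept∈set)
'd' @ 3: {1,7,8,9}  (accept∈set)
'd' @ 4: {1,7,8,9}  (accept∈set)
'a' @ 5: {1,7,8,9}  (accept∈set)
after full input: {1,7,8,9}  (accept=1 in)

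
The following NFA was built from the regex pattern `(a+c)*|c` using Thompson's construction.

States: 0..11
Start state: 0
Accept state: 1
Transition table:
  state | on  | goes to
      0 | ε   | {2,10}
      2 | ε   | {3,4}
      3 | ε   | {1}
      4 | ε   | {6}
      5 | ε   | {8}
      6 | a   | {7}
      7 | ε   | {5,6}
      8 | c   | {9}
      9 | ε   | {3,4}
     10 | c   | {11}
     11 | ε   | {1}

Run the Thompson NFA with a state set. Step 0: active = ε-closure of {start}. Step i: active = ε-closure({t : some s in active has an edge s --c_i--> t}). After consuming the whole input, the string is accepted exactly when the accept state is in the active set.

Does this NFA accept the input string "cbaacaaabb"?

Answer: REJECT

Derivation:
S₀ = ε-closure({0}) = {0,1,2,3,4,6,10}
'c' @ 1: {1,11}  [accepting]
'b' @ 2: {}  — state set empty
rest 'aacaaabb' ignored (set empty)
final: {}; accept 1 not in set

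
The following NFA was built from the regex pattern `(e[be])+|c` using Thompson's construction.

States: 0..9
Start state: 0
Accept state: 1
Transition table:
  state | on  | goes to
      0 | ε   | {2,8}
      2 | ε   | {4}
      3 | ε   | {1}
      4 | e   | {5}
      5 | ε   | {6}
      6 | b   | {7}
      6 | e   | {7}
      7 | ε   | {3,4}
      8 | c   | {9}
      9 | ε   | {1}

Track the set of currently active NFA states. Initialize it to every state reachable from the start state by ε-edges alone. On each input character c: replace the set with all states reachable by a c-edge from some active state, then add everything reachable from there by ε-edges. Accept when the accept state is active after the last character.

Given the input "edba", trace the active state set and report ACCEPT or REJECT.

start: ε-closure({0}) = {0,2,4,8}
'e' @ 1: {5,6}
'd' @ 2: {}  — dead — no transitions
rest 'ba' ignored (set empty)
end set {} — state 1 not in

Answer: REJECT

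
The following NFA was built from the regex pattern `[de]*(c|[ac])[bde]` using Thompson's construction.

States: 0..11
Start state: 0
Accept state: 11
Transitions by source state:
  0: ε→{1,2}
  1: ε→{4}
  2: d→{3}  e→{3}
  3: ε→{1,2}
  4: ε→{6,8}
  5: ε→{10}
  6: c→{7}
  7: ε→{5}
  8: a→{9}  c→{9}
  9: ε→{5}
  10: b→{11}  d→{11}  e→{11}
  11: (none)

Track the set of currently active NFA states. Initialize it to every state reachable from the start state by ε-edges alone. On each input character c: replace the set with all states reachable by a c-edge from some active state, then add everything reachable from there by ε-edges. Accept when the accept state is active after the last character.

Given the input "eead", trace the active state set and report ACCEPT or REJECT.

initial (ε-close {0}): {0,1,2,4,6,8}
'e' @ 1: {1,2,3,4,6,8}
'e' @ 2: {1,2,3,4,6,8}
'a' @ 3: {5,9,10}
'd' @ 4: {11}  ✓accept
after full input: {11}  (accept=11 in)

Answer: ACCEPT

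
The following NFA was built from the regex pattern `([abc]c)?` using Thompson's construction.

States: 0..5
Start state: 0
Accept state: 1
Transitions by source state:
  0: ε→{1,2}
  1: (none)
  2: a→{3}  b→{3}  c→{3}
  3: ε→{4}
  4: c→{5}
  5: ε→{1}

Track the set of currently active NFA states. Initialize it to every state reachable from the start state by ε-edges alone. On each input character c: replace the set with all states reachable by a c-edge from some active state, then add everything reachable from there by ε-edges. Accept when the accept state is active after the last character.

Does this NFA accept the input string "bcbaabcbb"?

start: ε-closure({0}) = {0,1,2}
'b' @ 1: {3,4}
'c' @ 2: {1,5}  (accept∈set)
'b' @ 3: {}  — no active states
rest 'aabcbb' ignored (set empty)
end set {} — state 1 not in

Answer: REJECT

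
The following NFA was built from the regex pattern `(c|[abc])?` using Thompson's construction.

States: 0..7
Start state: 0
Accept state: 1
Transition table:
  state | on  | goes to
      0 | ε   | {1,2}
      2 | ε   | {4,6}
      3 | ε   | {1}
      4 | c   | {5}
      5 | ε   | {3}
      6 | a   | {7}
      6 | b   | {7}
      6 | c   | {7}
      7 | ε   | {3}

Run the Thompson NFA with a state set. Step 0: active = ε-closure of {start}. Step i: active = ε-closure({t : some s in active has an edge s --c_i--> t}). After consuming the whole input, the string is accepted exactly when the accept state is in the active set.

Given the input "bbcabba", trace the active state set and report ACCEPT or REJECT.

Answer: REJECT

Derivation:
start: ε-closure({0}) = {0,1,2,4,6}
'b' @ 1: {1,3,7}  [accepting]
'b' @ 2: {}  — state set empty
rest 'cabba' ignored (set empty)
end set {} — state 1 not in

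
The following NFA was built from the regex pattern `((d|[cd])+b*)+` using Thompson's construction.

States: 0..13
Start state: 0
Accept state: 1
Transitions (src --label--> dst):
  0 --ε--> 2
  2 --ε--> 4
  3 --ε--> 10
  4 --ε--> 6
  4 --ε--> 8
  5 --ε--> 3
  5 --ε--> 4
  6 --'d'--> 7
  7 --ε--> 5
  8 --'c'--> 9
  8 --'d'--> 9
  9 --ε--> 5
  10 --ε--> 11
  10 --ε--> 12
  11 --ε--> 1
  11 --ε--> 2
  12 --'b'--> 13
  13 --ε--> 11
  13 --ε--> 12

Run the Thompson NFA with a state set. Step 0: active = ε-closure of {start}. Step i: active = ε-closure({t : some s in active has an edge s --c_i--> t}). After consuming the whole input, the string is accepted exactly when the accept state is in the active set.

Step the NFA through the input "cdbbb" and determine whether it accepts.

start: ε-closure({0}) = {0,2,4,6,8}
'c' @ 1: {1,2,3,4,5,6,8,9,10,11,12}  ✓accept
'd' @ 2: {1,2,3,4,5,6,7,8,9,10,11,12}  ✓accept
'b' @ 3: {1,2,4,6,8,11,12,13}  ✓accept
'b' @ 4: {1,2,4,6,8,11,12,13}  ✓accept
'b' @ 5: {1,2,4,6,8,11,12,13}  ✓accept
end set {1,2,4,6,8,11,12,13} — state 1 in

Answer: ACCEPT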